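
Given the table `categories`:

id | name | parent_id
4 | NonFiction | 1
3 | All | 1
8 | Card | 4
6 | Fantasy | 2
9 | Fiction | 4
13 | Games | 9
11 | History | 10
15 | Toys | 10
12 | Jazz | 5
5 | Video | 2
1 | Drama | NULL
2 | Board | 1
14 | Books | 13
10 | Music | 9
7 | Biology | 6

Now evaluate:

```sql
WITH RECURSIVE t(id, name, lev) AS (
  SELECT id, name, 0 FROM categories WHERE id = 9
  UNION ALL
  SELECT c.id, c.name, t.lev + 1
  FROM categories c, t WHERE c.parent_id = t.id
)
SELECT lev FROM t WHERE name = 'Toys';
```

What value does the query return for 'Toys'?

2

Base: id=9 (Fiction) at lev 0.
Iteration 1: rows with parent_id in {9} -> Music (id 10, lev 1), Games (id 13, lev 1).
Iteration 2: rows with parent_id in {10,13} -> History (id 11, lev 2), Books (id 14, lev 2), Toys (id 15, lev 2).
Iteration 3: no rows with parent_id in {11,14,15}; recursion stops.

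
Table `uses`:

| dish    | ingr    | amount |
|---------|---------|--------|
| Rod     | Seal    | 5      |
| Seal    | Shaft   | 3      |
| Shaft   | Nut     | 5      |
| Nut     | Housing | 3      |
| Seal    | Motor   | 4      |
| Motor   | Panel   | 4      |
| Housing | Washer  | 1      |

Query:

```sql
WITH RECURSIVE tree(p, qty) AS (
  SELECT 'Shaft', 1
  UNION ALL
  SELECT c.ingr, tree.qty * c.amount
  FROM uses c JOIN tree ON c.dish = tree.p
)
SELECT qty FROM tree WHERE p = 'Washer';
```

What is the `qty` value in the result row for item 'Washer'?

Base: (Shaft, qty=1).
Iteration 1: components of {Shaft} -> Nut = 1*5 = 5.
Iteration 2: components of {Nut} -> Housing = 5*3 = 15.
Iteration 3: components of {Housing} -> Washer = 15*1 = 15.
Iteration 4: no further components; recursion stops.

15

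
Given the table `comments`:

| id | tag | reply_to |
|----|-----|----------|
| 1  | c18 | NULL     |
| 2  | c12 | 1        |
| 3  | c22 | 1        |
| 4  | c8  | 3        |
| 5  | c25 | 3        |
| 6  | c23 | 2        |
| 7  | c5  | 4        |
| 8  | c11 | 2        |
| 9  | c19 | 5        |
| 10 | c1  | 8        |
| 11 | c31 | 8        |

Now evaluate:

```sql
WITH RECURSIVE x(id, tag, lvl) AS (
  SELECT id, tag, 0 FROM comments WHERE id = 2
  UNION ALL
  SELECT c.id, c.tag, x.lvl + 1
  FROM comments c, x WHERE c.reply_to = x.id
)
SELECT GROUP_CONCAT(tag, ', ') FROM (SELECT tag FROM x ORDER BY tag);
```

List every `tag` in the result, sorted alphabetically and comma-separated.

c1, c11, c12, c23, c31

Base: id=2 (c12) at lvl 0.
Iteration 1: rows with reply_to in {2} -> c23 (id 6, lvl 1), c11 (id 8, lvl 1).
Iteration 2: rows with reply_to in {6,8} -> c1 (id 10, lvl 2), c31 (id 11, lvl 2).
Iteration 3: no rows with reply_to in {10,11}; recursion stops.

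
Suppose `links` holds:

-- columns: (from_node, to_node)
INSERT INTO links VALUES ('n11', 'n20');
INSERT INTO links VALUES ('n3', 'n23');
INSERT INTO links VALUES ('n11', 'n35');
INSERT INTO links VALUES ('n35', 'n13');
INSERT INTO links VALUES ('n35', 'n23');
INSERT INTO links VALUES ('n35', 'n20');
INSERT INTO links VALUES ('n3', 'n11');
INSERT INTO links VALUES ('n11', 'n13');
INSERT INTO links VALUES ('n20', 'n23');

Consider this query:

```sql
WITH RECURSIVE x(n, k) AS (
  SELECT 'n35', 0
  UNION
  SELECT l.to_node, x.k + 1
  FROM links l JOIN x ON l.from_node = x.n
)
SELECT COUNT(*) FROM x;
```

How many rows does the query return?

5

Base: (n35, k=0).
Iteration 1: edges from {n35} -> (n13, k=1), (n20, k=1), (n23, k=1).
Iteration 2: edges from {n13,n20,n23} -> (n23, k=2).
Iteration 3: no outgoing edges from {n23}; recursion stops.
Total rows emitted: 5.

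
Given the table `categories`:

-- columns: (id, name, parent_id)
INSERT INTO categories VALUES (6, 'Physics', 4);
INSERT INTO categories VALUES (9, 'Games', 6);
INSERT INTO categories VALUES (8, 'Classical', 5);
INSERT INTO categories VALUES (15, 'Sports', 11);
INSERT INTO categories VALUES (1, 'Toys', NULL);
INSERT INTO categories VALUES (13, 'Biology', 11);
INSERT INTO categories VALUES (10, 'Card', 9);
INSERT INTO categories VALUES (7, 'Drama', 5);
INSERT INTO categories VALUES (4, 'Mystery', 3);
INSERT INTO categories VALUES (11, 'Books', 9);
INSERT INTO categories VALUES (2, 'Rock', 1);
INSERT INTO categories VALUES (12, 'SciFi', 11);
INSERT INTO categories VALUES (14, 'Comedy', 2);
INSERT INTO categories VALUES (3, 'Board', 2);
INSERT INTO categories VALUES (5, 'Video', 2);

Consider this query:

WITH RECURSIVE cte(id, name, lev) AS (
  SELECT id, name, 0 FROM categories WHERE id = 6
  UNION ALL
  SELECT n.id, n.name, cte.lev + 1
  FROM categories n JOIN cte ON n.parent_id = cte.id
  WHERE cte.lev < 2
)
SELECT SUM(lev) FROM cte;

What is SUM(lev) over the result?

5

Base: id=6 (Physics) at lev 0.
Iteration 1: rows with parent_id in {6} -> Games (id 9, lev 1).
Iteration 2: rows with parent_id in {9} -> Card (id 10, lev 2), Books (id 11, lev 2).
Iteration 3: lev < 2 fails for all current rows; recursion stops.
SUM(lev) = 0 + 1 + 2 + 2 = 5.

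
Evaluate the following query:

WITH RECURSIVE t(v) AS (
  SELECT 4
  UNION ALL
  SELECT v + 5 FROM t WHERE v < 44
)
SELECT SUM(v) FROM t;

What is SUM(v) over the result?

Base: v=4.
Iteration 1: 4 < 44 holds -> v = 4 + 5 = 9.
Iteration 2: 9 < 44 holds -> v = 9 + 5 = 14.
Iteration 3: 14 < 44 holds -> v = 14 + 5 = 19.
Iteration 4: 19 < 44 holds -> v = 19 + 5 = 24.
Iteration 5: 24 < 44 holds -> v = 24 + 5 = 29.
Iteration 6: 29 < 44 holds -> v = 29 + 5 = 34.
Iteration 7: 34 < 44 holds -> v = 34 + 5 = 39.
Iteration 8: 39 < 44 holds -> v = 39 + 5 = 44.
Iteration 9: 44 < 44 fails; recursion stops.
SUM(v) = 4 + 9 + 14 + 19 + 24 + 29 + 34 + 39 + 44 = 216.

216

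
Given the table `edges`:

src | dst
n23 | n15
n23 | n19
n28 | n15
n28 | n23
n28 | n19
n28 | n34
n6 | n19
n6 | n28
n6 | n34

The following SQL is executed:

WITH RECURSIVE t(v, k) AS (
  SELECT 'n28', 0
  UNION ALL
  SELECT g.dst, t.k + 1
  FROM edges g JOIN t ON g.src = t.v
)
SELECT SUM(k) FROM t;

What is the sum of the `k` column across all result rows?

8

Base: (n28, k=0).
Iteration 1: edges from {n28} -> (n15, k=1), (n19, k=1), (n23, k=1), (n34, k=1).
Iteration 2: edges from {n15,n19,n23,n34} -> (n15, k=2), (n19, k=2).
Iteration 3: no outgoing edges from {n15,n19}; recursion stops.
SUM(k) = 0 + 1 + 1 + 1 + 1 + 2 + 2 = 8.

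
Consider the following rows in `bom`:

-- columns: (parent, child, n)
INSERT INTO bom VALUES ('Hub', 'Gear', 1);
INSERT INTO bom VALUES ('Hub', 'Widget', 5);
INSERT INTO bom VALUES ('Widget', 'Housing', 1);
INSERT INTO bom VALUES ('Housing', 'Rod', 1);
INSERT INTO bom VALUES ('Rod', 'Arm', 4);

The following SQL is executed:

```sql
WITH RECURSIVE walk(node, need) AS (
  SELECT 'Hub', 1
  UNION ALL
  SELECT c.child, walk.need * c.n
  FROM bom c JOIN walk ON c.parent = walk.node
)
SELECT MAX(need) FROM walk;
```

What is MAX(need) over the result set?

20

Base: (Hub, need=1).
Iteration 1: components of {Hub} -> Gear = 1*1 = 1, Widget = 1*5 = 5.
Iteration 2: components of {Gear,Widget} -> Housing = 5*1 = 5.
Iteration 3: components of {Housing} -> Rod = 5*1 = 5.
Iteration 4: components of {Rod} -> Arm = 5*4 = 20.
Iteration 5: no further components; recursion stops.
need values: 1, 1, 5, 5, 5, 20; the maximum is 20.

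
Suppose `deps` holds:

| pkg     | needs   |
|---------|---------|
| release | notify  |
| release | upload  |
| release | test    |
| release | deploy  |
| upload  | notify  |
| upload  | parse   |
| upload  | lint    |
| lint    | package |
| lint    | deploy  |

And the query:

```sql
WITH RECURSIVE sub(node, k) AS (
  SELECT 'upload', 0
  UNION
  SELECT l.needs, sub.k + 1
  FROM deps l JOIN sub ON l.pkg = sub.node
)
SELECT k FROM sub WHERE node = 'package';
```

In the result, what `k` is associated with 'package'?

2

Base: (upload, k=0).
Iteration 1: edges from {upload} -> (lint, k=1), (notify, k=1), (parse, k=1).
Iteration 2: edges from {lint,notify,parse} -> (deploy, k=2), (package, k=2).
Iteration 3: no outgoing edges from {deploy,package}; recursion stops.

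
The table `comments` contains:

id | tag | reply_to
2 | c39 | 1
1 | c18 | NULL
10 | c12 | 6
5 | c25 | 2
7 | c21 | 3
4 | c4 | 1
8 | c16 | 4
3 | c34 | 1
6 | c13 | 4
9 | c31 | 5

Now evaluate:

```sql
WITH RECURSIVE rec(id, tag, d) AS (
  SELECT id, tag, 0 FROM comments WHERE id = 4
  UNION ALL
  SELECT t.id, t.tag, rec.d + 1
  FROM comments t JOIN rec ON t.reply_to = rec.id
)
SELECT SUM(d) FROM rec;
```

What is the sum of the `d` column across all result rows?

Base: id=4 (c4) at d 0.
Iteration 1: rows with reply_to in {4} -> c13 (id 6, d 1), c16 (id 8, d 1).
Iteration 2: rows with reply_to in {6,8} -> c12 (id 10, d 2).
Iteration 3: no rows with reply_to in {10}; recursion stops.
SUM(d) = 0 + 1 + 1 + 2 = 4.

4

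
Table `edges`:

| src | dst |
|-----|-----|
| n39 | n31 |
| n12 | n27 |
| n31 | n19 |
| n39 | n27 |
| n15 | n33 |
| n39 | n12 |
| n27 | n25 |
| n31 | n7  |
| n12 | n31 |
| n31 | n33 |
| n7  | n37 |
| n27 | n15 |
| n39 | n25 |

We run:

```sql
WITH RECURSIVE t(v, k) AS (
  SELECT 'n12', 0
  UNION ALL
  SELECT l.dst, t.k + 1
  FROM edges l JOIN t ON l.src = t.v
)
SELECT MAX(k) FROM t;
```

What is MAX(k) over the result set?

3

Base: (n12, k=0).
Iteration 1: edges from {n12} -> (n27, k=1), (n31, k=1).
Iteration 2: edges from {n27,n31} -> (n15, k=2), (n19, k=2), (n25, k=2), (n33, k=2), (n7, k=2).
Iteration 3: edges from {n15,n19,n25,n33,n7} -> (n33, k=3), (n37, k=3).
Iteration 4: no outgoing edges from {n33,n37}; recursion stops.
k values: 0, 1, 1, 2, 2, 2, 2, 2, 3, 3; the maximum is 3.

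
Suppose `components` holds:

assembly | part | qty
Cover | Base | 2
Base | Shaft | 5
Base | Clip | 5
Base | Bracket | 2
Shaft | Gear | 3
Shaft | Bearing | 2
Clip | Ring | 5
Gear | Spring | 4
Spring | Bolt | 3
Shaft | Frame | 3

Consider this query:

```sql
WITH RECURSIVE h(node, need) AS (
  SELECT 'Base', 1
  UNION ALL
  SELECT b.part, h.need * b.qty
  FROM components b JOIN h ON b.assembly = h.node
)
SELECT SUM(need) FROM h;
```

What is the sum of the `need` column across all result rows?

Base: (Base, need=1).
Iteration 1: components of {Base} -> Bracket = 1*2 = 2, Clip = 1*5 = 5, Shaft = 1*5 = 5.
Iteration 2: components of {Bracket,Clip,Shaft} -> Bearing = 5*2 = 10, Frame = 5*3 = 15, Gear = 5*3 = 15, Ring = 5*5 = 25.
Iteration 3: components of {Bearing,Frame,Gear,Ring} -> Spring = 15*4 = 60.
Iteration 4: components of {Spring} -> Bolt = 60*3 = 180.
Iteration 5: no further components; recursion stops.
SUM(need) = 1 + 5 + 5 + 2 + 15 + 10 + 15 + 25 + 60 + 180 = 318.

318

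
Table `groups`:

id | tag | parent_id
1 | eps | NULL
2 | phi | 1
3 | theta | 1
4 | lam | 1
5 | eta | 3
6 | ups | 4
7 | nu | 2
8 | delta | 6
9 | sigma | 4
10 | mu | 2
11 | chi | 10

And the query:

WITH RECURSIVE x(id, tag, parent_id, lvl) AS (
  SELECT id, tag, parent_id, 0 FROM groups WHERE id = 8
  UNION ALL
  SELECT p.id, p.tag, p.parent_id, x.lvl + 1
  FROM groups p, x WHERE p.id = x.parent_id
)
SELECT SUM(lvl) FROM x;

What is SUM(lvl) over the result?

6

Base: id=8 (delta), parent_id=6, lvl 0.
Iteration 1: join on id=6 -> ups (id 6, parent_id=4, lvl 1).
Iteration 2: join on id=4 -> lam (id 4, parent_id=1, lvl 2).
Iteration 3: join on id=1 -> eps (id 1, parent_id=NULL, lvl 3).
Iteration 4: parent_id is NULL; no match; recursion stops.
SUM(lvl) = 0 + 1 + 2 + 3 = 6.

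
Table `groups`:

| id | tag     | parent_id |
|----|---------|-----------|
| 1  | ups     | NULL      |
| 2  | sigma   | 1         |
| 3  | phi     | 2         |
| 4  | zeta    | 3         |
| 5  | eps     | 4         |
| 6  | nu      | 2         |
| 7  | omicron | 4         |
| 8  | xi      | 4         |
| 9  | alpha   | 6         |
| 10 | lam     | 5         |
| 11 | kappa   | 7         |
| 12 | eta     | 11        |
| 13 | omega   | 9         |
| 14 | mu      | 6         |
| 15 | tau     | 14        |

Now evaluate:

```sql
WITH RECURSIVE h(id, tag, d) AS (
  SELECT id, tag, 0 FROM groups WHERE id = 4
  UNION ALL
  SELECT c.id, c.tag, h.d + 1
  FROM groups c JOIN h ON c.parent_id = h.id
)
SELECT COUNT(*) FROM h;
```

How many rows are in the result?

Base: id=4 (zeta) at d 0.
Iteration 1: rows with parent_id in {4} -> eps (id 5, d 1), omicron (id 7, d 1), xi (id 8, d 1).
Iteration 2: rows with parent_id in {5,7,8} -> lam (id 10, d 2), kappa (id 11, d 2).
Iteration 3: rows with parent_id in {10,11} -> eta (id 12, d 3).
Iteration 4: no rows with parent_id in {12}; recursion stops.
Total rows emitted: 7.

7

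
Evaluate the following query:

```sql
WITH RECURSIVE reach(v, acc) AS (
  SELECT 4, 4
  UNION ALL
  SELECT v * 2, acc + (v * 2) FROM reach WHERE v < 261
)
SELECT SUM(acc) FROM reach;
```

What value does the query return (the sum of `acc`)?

2008

Base: v=4, acc=4.
Iteration 1: 4 < 261 holds -> v = 4 * 2 = 8, acc = 4 + 8 = 12.
Iteration 2: 8 < 261 holds -> v = 8 * 2 = 16, acc = 12 + 16 = 28.
Iteration 3: 16 < 261 holds -> v = 16 * 2 = 32, acc = 28 + 32 = 60.
Iteration 4: 32 < 261 holds -> v = 32 * 2 = 64, acc = 60 + 64 = 124.
Iteration 5: 64 < 261 holds -> v = 64 * 2 = 128, acc = 124 + 128 = 252.
Iteration 6: 128 < 261 holds -> v = 128 * 2 = 256, acc = 252 + 256 = 508.
Iteration 7: 256 < 261 holds -> v = 256 * 2 = 512, acc = 508 + 512 = 1020.
Iteration 8: 512 < 261 fails; recursion stops.
SUM(acc) = 4 + 12 + 28 + 60 + 124 + 252 + 508 + 1020 = 2008.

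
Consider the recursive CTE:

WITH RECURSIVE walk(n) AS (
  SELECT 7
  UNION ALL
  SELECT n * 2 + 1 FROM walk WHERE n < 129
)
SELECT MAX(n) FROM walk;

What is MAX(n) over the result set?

Base: n=7.
Iteration 1: 7 < 129 holds -> n = 7 * 2 + 1 = 15.
Iteration 2: 15 < 129 holds -> n = 15 * 2 + 1 = 31.
Iteration 3: 31 < 129 holds -> n = 31 * 2 + 1 = 63.
Iteration 4: 63 < 129 holds -> n = 63 * 2 + 1 = 127.
Iteration 5: 127 < 129 holds -> n = 127 * 2 + 1 = 255.
Iteration 6: 255 < 129 fails; recursion stops.
n values: 7, 15, 31, 63, 127, 255; the maximum is 255.

255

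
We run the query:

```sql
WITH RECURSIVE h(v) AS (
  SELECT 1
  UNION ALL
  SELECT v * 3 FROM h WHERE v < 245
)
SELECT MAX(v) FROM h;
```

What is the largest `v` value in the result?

Base: v=1.
Iteration 1: 1 < 245 holds -> v = 1 * 3 = 3.
Iteration 2: 3 < 245 holds -> v = 3 * 3 = 9.
Iteration 3: 9 < 245 holds -> v = 9 * 3 = 27.
Iteration 4: 27 < 245 holds -> v = 27 * 3 = 81.
Iteration 5: 81 < 245 holds -> v = 81 * 3 = 243.
Iteration 6: 243 < 245 holds -> v = 243 * 3 = 729.
Iteration 7: 729 < 245 fails; recursion stops.
v values: 1, 3, 9, 27, 81, 243, 729; the maximum is 729.

729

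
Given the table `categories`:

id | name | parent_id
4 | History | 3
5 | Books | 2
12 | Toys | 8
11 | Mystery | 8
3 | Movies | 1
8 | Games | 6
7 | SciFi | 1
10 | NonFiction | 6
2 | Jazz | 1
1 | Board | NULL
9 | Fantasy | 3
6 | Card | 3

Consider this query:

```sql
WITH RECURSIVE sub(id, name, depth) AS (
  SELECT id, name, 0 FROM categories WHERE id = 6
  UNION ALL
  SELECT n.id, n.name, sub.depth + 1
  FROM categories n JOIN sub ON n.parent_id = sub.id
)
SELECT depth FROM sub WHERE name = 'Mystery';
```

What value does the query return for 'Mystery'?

Base: id=6 (Card) at depth 0.
Iteration 1: rows with parent_id in {6} -> Games (id 8, depth 1), NonFiction (id 10, depth 1).
Iteration 2: rows with parent_id in {8,10} -> Mystery (id 11, depth 2), Toys (id 12, depth 2).
Iteration 3: no rows with parent_id in {11,12}; recursion stops.

2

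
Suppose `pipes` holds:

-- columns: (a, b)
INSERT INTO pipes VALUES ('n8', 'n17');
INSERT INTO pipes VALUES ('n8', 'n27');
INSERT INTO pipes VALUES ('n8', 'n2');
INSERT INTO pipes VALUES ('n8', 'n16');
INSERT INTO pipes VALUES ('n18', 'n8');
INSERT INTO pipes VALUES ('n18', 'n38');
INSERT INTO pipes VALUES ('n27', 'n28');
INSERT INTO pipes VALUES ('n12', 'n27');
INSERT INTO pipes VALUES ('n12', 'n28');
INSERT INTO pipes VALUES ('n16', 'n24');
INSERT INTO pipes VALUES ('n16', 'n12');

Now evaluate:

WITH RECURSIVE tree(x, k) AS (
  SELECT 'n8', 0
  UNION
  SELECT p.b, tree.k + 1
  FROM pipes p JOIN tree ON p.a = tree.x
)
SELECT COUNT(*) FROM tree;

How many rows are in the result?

Base: (n8, k=0).
Iteration 1: edges from {n8} -> (n16, k=1), (n17, k=1), (n2, k=1), (n27, k=1).
Iteration 2: edges from {n16,n17,n2,n27} -> (n12, k=2), (n24, k=2), (n28, k=2).
Iteration 3: edges from {n12,n24,n28} -> (n27, k=3), (n28, k=3).
Iteration 4: edges from {n27,n28} -> (n28, k=4).
Iteration 5: no outgoing edges from {n28}; recursion stops.
Total rows emitted: 11.

11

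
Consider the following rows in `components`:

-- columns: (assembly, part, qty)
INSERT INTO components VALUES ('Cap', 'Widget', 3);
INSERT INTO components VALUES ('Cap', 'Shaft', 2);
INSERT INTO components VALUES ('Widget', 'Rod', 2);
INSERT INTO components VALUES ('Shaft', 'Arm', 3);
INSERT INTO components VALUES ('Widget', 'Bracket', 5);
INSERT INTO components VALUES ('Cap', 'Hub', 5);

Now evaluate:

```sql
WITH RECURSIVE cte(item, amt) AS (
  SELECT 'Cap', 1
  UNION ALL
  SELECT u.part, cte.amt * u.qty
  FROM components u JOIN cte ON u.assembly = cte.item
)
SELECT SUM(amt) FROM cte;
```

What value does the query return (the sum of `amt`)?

Base: (Cap, amt=1).
Iteration 1: components of {Cap} -> Hub = 1*5 = 5, Shaft = 1*2 = 2, Widget = 1*3 = 3.
Iteration 2: components of {Hub,Shaft,Widget} -> Arm = 2*3 = 6, Bracket = 3*5 = 15, Rod = 3*2 = 6.
Iteration 3: no further components; recursion stops.
SUM(amt) = 1 + 3 + 2 + 5 + 6 + 15 + 6 = 38.

38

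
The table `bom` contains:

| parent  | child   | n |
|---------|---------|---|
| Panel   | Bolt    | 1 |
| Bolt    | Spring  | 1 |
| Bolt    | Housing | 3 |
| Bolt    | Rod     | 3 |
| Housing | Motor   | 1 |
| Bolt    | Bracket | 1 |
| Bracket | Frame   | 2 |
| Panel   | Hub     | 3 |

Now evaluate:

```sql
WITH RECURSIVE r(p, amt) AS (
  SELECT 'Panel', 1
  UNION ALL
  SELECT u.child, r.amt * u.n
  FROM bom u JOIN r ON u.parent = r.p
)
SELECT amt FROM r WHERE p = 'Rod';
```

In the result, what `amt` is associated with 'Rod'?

Base: (Panel, amt=1).
Iteration 1: components of {Panel} -> Bolt = 1*1 = 1, Hub = 1*3 = 3.
Iteration 2: components of {Bolt,Hub} -> Bracket = 1*1 = 1, Housing = 1*3 = 3, Rod = 1*3 = 3, Spring = 1*1 = 1.
Iteration 3: components of {Bracket,Housing,Rod,Spring} -> Frame = 1*2 = 2, Motor = 3*1 = 3.
Iteration 4: no further components; recursion stops.

3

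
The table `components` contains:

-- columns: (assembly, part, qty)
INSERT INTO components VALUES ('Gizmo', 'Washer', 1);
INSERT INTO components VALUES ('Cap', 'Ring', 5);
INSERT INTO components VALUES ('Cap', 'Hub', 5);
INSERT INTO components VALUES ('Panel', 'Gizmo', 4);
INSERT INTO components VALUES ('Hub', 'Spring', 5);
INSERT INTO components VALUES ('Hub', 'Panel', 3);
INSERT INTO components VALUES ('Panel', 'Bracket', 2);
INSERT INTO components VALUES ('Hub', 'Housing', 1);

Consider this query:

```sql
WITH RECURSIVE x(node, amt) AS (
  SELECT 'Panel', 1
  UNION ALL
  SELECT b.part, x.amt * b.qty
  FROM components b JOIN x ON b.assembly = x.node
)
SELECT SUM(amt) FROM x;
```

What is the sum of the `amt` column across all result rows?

Base: (Panel, amt=1).
Iteration 1: components of {Panel} -> Bracket = 1*2 = 2, Gizmo = 1*4 = 4.
Iteration 2: components of {Bracket,Gizmo} -> Washer = 4*1 = 4.
Iteration 3: no further components; recursion stops.
SUM(amt) = 1 + 2 + 4 + 4 = 11.

11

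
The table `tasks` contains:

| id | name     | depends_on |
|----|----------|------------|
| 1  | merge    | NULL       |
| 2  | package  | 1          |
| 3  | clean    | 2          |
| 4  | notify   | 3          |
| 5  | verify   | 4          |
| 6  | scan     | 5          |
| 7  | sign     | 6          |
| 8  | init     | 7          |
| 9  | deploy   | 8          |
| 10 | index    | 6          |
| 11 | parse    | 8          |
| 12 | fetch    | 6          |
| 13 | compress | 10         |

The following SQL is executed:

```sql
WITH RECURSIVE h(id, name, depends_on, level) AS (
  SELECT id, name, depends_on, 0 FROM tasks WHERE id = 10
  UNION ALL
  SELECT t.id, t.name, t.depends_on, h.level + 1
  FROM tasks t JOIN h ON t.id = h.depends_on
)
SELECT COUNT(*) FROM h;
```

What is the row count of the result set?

Base: id=10 (index), depends_on=6, level 0.
Iteration 1: join on id=6 -> scan (id 6, depends_on=5, level 1).
Iteration 2: join on id=5 -> verify (id 5, depends_on=4, level 2).
Iteration 3: join on id=4 -> notify (id 4, depends_on=3, level 3).
Iteration 4: join on id=3 -> clean (id 3, depends_on=2, level 4).
Iteration 5: join on id=2 -> package (id 2, depends_on=1, level 5).
Iteration 6: join on id=1 -> merge (id 1, depends_on=NULL, level 6).
Iteration 7: depends_on is NULL; no match; recursion stops.
Total rows emitted: 7.

7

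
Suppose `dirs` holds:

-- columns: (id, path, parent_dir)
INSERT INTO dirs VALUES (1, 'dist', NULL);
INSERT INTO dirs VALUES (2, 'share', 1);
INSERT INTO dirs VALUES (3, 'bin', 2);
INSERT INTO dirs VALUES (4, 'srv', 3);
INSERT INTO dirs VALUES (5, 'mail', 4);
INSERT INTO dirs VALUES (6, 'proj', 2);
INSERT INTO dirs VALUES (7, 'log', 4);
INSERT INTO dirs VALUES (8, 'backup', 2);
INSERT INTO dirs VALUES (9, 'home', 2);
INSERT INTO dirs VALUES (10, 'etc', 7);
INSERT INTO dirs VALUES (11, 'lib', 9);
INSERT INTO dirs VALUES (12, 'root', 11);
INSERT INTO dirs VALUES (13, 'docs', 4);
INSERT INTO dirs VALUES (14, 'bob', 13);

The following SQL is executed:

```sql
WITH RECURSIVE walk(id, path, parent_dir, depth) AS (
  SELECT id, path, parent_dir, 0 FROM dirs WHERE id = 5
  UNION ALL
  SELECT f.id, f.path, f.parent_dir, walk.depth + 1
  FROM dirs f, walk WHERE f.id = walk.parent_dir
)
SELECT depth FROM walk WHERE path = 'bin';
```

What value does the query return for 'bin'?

Base: id=5 (mail), parent_dir=4, depth 0.
Iteration 1: join on id=4 -> srv (id 4, parent_dir=3, depth 1).
Iteration 2: join on id=3 -> bin (id 3, parent_dir=2, depth 2).
Iteration 3: join on id=2 -> share (id 2, parent_dir=1, depth 3).
Iteration 4: join on id=1 -> dist (id 1, parent_dir=NULL, depth 4).
Iteration 5: parent_dir is NULL; no match; recursion stops.

2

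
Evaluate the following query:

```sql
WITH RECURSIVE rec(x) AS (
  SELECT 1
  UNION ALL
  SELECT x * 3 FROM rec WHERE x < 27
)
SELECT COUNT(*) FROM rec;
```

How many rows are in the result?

4

Base: x=1.
Iteration 1: 1 < 27 holds -> x = 1 * 3 = 3.
Iteration 2: 3 < 27 holds -> x = 3 * 3 = 9.
Iteration 3: 9 < 27 holds -> x = 9 * 3 = 27.
Iteration 4: 27 < 27 fails; recursion stops.
Total rows emitted: 4.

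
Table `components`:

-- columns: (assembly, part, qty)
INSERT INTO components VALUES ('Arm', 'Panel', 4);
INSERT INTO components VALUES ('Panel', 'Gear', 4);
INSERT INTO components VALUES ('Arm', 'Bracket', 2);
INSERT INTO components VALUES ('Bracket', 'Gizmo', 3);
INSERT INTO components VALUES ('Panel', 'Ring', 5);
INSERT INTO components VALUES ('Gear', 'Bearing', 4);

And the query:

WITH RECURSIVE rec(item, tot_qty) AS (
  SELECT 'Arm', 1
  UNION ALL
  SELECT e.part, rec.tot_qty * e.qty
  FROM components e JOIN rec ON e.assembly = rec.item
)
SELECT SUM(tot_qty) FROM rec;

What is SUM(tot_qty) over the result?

113

Base: (Arm, tot_qty=1).
Iteration 1: components of {Arm} -> Bracket = 1*2 = 2, Panel = 1*4 = 4.
Iteration 2: components of {Bracket,Panel} -> Gear = 4*4 = 16, Gizmo = 2*3 = 6, Ring = 4*5 = 20.
Iteration 3: components of {Gear,Gizmo,Ring} -> Bearing = 16*4 = 64.
Iteration 4: no further components; recursion stops.
SUM(tot_qty) = 1 + 4 + 2 + 16 + 20 + 6 + 64 = 113.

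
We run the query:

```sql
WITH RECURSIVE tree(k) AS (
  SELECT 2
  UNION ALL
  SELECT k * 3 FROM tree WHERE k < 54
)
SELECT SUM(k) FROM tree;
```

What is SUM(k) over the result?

Base: k=2.
Iteration 1: 2 < 54 holds -> k = 2 * 3 = 6.
Iteration 2: 6 < 54 holds -> k = 6 * 3 = 18.
Iteration 3: 18 < 54 holds -> k = 18 * 3 = 54.
Iteration 4: 54 < 54 fails; recursion stops.
SUM(k) = 2 + 6 + 18 + 54 = 80.

80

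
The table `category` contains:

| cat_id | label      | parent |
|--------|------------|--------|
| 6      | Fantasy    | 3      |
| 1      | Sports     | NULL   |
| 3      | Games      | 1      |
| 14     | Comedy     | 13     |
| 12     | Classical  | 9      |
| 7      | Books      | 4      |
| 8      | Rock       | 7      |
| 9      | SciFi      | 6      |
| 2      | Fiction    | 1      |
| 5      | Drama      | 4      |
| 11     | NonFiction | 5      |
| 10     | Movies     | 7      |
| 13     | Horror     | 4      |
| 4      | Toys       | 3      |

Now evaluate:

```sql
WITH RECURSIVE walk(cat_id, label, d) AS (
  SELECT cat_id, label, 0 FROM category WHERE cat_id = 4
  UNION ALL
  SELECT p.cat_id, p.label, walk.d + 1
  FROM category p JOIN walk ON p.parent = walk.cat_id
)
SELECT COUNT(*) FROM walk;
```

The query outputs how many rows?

Base: cat_id=4 (Toys) at d 0.
Iteration 1: rows with parent in {4} -> Drama (id 5, d 1), Books (id 7, d 1), Horror (id 13, d 1).
Iteration 2: rows with parent in {5,7,13} -> Rock (id 8, d 2), Movies (id 10, d 2), NonFiction (id 11, d 2), Comedy (id 14, d 2).
Iteration 3: no rows with parent in {8,10,11,14}; recursion stops.
Total rows emitted: 8.

8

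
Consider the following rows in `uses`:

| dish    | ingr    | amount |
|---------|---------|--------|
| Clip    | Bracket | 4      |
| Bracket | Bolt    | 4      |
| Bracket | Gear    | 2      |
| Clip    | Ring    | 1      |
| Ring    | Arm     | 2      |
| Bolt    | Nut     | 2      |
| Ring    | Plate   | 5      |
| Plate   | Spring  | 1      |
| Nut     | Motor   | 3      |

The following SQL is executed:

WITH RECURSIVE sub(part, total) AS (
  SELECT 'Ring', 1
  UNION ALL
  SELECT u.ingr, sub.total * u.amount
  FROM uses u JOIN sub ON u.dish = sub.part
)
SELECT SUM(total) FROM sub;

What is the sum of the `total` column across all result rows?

Base: (Ring, total=1).
Iteration 1: components of {Ring} -> Arm = 1*2 = 2, Plate = 1*5 = 5.
Iteration 2: components of {Arm,Plate} -> Spring = 5*1 = 5.
Iteration 3: no further components; recursion stops.
SUM(total) = 1 + 2 + 5 + 5 = 13.

13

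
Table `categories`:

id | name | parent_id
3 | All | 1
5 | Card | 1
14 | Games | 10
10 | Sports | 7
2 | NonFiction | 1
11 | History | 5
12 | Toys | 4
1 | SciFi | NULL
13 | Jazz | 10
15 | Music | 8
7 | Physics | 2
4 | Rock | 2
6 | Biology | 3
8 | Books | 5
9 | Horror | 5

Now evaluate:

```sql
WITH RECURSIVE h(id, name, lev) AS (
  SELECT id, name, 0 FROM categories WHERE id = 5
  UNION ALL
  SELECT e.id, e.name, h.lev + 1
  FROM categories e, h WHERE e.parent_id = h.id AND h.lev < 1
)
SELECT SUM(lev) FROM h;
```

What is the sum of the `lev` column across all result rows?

3

Base: id=5 (Card) at lev 0.
Iteration 1: rows with parent_id in {5} -> Books (id 8, lev 1), Horror (id 9, lev 1), History (id 11, lev 1).
Iteration 2: lev < 1 fails for all current rows; recursion stops.
SUM(lev) = 0 + 1 + 1 + 1 = 3.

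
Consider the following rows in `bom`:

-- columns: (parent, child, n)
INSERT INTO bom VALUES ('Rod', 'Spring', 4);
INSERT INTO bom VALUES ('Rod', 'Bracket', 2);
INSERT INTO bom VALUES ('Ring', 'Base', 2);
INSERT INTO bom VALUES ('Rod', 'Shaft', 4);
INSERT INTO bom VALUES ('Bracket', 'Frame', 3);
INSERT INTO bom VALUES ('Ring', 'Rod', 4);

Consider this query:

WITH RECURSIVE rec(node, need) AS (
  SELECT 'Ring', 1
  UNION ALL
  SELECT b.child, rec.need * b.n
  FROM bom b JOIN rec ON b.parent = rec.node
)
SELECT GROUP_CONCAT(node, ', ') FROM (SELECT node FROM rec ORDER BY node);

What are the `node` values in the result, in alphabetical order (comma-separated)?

Base, Bracket, Frame, Ring, Rod, Shaft, Spring

Base: (Ring, need=1).
Iteration 1: components of {Ring} -> Base = 1*2 = 2, Rod = 1*4 = 4.
Iteration 2: components of {Base,Rod} -> Bracket = 4*2 = 8, Shaft = 4*4 = 16, Spring = 4*4 = 16.
Iteration 3: components of {Bracket,Shaft,Spring} -> Frame = 8*3 = 24.
Iteration 4: no further components; recursion stops.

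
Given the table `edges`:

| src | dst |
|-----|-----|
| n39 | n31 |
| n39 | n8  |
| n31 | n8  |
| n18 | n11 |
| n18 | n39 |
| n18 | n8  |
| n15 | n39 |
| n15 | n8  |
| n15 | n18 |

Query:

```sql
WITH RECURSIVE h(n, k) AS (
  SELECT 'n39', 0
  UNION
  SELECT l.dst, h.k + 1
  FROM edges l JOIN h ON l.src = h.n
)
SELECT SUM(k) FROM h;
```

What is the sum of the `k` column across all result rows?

Base: (n39, k=0).
Iteration 1: edges from {n39} -> (n31, k=1), (n8, k=1).
Iteration 2: edges from {n31,n8} -> (n8, k=2).
Iteration 3: no outgoing edges from {n8}; recursion stops.
SUM(k) = 0 + 1 + 1 + 2 = 4.

4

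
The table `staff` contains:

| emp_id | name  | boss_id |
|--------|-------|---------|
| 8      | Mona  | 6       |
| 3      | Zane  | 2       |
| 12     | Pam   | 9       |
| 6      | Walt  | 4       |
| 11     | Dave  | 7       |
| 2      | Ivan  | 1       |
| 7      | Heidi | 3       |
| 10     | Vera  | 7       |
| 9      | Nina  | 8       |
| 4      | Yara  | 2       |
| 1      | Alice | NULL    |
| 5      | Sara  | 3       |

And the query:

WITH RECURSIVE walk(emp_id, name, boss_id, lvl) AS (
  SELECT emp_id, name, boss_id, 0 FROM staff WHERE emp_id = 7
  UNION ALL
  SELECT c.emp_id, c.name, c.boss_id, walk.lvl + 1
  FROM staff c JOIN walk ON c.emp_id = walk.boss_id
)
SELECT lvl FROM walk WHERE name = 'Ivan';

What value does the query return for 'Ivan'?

Base: emp_id=7 (Heidi), boss_id=3, lvl 0.
Iteration 1: join on emp_id=3 -> Zane (id 3, boss_id=2, lvl 1).
Iteration 2: join on emp_id=2 -> Ivan (id 2, boss_id=1, lvl 2).
Iteration 3: join on emp_id=1 -> Alice (id 1, boss_id=NULL, lvl 3).
Iteration 4: boss_id is NULL; no match; recursion stops.

2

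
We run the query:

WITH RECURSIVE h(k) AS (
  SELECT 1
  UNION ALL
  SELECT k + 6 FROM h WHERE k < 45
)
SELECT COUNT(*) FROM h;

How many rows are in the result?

9

Base: k=1.
Iteration 1: 1 < 45 holds -> k = 1 + 6 = 7.
Iteration 2: 7 < 45 holds -> k = 7 + 6 = 13.
Iteration 3: 13 < 45 holds -> k = 13 + 6 = 19.
Iteration 4: 19 < 45 holds -> k = 19 + 6 = 25.
Iteration 5: 25 < 45 holds -> k = 25 + 6 = 31.
Iteration 6: 31 < 45 holds -> k = 31 + 6 = 37.
Iteration 7: 37 < 45 holds -> k = 37 + 6 = 43.
Iteration 8: 43 < 45 holds -> k = 43 + 6 = 49.
Iteration 9: 49 < 45 fails; recursion stops.
Total rows emitted: 9.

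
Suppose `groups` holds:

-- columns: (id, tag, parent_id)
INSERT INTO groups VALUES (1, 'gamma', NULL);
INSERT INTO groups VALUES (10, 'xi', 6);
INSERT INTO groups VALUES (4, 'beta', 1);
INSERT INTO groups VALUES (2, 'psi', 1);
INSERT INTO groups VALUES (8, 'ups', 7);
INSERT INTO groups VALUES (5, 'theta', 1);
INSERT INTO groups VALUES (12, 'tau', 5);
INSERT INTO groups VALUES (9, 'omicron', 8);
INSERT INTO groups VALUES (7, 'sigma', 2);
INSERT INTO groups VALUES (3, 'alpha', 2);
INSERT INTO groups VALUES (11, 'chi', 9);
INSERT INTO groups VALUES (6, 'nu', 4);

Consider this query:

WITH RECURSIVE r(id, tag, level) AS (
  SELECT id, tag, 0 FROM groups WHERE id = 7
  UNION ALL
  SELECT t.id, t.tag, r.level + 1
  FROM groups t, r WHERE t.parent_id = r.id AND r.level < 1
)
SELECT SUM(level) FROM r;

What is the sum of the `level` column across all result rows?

1

Base: id=7 (sigma) at level 0.
Iteration 1: rows with parent_id in {7} -> ups (id 8, level 1).
Iteration 2: level < 1 fails for all current rows; recursion stops.
SUM(level) = 0 + 1 = 1.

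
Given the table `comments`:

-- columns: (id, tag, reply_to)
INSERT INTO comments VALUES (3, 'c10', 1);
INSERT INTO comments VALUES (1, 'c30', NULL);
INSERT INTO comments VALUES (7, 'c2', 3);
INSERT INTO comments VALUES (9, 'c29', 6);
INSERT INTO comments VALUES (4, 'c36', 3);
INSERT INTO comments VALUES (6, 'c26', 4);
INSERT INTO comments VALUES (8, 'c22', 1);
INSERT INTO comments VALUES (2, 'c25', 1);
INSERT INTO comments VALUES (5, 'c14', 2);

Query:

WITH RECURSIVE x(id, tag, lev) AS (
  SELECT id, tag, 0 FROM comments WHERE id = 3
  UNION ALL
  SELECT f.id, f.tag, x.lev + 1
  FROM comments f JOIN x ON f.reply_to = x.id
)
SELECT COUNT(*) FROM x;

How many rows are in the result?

5

Base: id=3 (c10) at lev 0.
Iteration 1: rows with reply_to in {3} -> c36 (id 4, lev 1), c2 (id 7, lev 1).
Iteration 2: rows with reply_to in {4,7} -> c26 (id 6, lev 2).
Iteration 3: rows with reply_to in {6} -> c29 (id 9, lev 3).
Iteration 4: no rows with reply_to in {9}; recursion stops.
Total rows emitted: 5.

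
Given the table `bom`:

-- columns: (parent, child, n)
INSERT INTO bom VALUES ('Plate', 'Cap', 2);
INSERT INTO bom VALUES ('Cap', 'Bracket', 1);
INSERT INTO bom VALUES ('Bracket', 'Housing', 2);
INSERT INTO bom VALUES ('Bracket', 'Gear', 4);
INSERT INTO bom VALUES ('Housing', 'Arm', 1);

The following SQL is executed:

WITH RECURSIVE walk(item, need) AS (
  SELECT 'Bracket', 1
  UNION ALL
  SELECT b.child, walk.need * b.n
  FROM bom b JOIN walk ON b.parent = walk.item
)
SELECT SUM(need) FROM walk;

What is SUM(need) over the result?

Base: (Bracket, need=1).
Iteration 1: components of {Bracket} -> Gear = 1*4 = 4, Housing = 1*2 = 2.
Iteration 2: components of {Gear,Housing} -> Arm = 2*1 = 2.
Iteration 3: no further components; recursion stops.
SUM(need) = 1 + 2 + 4 + 2 = 9.

9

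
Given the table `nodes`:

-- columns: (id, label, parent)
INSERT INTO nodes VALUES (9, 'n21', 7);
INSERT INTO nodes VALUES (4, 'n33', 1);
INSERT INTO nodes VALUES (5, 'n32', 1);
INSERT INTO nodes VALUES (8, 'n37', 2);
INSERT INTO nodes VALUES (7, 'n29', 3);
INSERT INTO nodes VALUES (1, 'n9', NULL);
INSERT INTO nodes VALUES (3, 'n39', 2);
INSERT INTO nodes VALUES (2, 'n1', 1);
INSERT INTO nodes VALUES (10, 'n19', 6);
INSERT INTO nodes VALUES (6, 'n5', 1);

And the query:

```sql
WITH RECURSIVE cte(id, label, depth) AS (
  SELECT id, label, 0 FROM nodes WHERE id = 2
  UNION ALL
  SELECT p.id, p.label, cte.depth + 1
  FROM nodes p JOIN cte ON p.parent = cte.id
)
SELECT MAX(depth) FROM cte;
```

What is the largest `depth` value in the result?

3

Base: id=2 (n1) at depth 0.
Iteration 1: rows with parent in {2} -> n39 (id 3, depth 1), n37 (id 8, depth 1).
Iteration 2: rows with parent in {3,8} -> n29 (id 7, depth 2).
Iteration 3: rows with parent in {7} -> n21 (id 9, depth 3).
Iteration 4: no rows with parent in {9}; recursion stops.
depth values: 0, 1, 1, 2, 3; the maximum is 3.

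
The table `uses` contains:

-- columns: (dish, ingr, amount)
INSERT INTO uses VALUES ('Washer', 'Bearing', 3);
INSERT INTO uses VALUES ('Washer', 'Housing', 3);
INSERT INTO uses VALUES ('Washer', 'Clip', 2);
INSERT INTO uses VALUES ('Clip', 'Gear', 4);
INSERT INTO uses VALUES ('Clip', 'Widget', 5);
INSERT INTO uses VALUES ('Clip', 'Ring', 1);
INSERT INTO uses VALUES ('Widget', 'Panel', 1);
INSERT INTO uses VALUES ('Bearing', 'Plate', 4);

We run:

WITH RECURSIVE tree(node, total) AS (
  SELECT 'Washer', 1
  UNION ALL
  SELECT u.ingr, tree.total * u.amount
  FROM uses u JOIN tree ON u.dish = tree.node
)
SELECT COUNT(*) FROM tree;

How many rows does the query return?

9

Base: (Washer, total=1).
Iteration 1: components of {Washer} -> Bearing = 1*3 = 3, Clip = 1*2 = 2, Housing = 1*3 = 3.
Iteration 2: components of {Bearing,Clip,Housing} -> Gear = 2*4 = 8, Plate = 3*4 = 12, Ring = 2*1 = 2, Widget = 2*5 = 10.
Iteration 3: components of {Gear,Plate,Ring,Widget} -> Panel = 10*1 = 10.
Iteration 4: no further components; recursion stops.
Total rows emitted: 9.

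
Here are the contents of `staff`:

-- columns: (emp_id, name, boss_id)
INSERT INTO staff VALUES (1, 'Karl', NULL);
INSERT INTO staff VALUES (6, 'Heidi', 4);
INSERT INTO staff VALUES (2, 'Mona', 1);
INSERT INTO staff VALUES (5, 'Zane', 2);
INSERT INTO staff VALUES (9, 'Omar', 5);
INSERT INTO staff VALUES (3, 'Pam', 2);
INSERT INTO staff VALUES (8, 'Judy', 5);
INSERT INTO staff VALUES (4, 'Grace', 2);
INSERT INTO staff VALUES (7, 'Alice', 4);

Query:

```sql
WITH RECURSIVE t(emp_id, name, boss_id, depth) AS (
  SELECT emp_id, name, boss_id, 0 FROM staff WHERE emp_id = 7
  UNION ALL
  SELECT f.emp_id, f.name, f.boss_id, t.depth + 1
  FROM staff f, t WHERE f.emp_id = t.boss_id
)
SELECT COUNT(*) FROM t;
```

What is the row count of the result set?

4

Base: emp_id=7 (Alice), boss_id=4, depth 0.
Iteration 1: join on emp_id=4 -> Grace (id 4, boss_id=2, depth 1).
Iteration 2: join on emp_id=2 -> Mona (id 2, boss_id=1, depth 2).
Iteration 3: join on emp_id=1 -> Karl (id 1, boss_id=NULL, depth 3).
Iteration 4: boss_id is NULL; no match; recursion stops.
Total rows emitted: 4.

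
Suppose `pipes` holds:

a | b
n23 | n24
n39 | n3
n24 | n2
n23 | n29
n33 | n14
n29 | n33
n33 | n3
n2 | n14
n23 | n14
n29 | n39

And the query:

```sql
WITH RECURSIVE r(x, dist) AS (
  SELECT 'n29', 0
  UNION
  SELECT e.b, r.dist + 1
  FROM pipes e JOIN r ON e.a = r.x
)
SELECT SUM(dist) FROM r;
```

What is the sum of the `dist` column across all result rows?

6

Base: (n29, dist=0).
Iteration 1: edges from {n29} -> (n33, dist=1), (n39, dist=1).
Iteration 2: edges from {n33,n39} -> (n14, dist=2), (n3, dist=2). [UNION drops 1 duplicate row(s)]
Iteration 3: no outgoing edges from {n14,n3}; recursion stops.
SUM(dist) = 0 + 1 + 1 + 2 + 2 = 6.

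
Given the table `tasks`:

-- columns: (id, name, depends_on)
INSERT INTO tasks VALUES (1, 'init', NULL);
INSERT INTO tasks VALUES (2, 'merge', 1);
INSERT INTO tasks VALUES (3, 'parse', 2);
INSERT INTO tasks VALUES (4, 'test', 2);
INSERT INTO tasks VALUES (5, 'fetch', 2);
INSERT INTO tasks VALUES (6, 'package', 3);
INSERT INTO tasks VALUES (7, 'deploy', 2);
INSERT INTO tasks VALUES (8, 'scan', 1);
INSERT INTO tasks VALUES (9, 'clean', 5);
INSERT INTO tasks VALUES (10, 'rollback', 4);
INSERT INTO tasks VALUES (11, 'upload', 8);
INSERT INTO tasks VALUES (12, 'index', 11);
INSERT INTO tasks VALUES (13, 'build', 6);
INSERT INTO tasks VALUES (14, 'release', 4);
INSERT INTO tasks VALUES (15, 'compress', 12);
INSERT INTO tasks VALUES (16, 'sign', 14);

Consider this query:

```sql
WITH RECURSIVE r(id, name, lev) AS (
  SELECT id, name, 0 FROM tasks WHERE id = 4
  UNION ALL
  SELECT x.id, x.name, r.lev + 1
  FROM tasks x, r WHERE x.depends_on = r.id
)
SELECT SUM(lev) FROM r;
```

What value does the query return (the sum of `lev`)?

4

Base: id=4 (test) at lev 0.
Iteration 1: rows with depends_on in {4} -> rollback (id 10, lev 1), release (id 14, lev 1).
Iteration 2: rows with depends_on in {10,14} -> sign (id 16, lev 2).
Iteration 3: no rows with depends_on in {16}; recursion stops.
SUM(lev) = 0 + 1 + 1 + 2 = 4.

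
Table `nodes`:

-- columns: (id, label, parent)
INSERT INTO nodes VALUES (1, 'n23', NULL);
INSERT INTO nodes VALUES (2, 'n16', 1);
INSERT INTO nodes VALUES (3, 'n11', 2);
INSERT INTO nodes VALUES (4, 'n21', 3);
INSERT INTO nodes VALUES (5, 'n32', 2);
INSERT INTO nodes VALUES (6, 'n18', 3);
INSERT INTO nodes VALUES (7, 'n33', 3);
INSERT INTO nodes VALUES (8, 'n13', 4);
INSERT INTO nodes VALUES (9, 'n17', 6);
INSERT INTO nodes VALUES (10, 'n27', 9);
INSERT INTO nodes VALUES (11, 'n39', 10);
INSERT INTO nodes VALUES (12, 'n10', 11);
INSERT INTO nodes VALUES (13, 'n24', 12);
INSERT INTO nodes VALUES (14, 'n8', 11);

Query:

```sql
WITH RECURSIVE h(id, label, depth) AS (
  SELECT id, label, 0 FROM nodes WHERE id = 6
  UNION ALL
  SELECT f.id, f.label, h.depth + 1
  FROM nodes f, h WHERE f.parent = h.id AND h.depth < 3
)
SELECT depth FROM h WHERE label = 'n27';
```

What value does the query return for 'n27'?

Base: id=6 (n18) at depth 0.
Iteration 1: rows with parent in {6} -> n17 (id 9, depth 1).
Iteration 2: rows with parent in {9} -> n27 (id 10, depth 2).
Iteration 3: rows with parent in {10} -> n39 (id 11, depth 3).
Iteration 4: depth < 3 fails for all current rows; recursion stops.

2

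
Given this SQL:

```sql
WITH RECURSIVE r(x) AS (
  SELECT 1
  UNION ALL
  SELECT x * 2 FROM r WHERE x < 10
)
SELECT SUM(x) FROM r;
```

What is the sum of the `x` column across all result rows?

Base: x=1.
Iteration 1: 1 < 10 holds -> x = 1 * 2 = 2.
Iteration 2: 2 < 10 holds -> x = 2 * 2 = 4.
Iteration 3: 4 < 10 holds -> x = 4 * 2 = 8.
Iteration 4: 8 < 10 holds -> x = 8 * 2 = 16.
Iteration 5: 16 < 10 fails; recursion stops.
SUM(x) = 1 + 2 + 4 + 8 + 16 = 31.

31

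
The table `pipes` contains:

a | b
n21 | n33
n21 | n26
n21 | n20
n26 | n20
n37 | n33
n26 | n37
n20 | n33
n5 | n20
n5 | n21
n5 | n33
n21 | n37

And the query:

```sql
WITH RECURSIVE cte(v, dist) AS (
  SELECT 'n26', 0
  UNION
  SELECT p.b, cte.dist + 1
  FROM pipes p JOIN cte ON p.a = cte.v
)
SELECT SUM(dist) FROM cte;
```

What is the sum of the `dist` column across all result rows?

4

Base: (n26, dist=0).
Iteration 1: edges from {n26} -> (n20, dist=1), (n37, dist=1).
Iteration 2: edges from {n20,n37} -> (n33, dist=2). [UNION drops 1 duplicate row(s)]
Iteration 3: no outgoing edges from {n33}; recursion stops.
SUM(dist) = 0 + 1 + 1 + 2 = 4.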